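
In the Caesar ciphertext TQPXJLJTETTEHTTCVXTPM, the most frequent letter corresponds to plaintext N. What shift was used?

The most frequent ciphertext letter is T (appears 7 times).
T is position 19; N is position 13.
Shift = 6.

6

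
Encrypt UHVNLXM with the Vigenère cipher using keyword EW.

YDZJPTQ

Repeat the key across the message: EWEWEWE
U(20)+E(4): 24 → Y
H(7)+W(22): 29≡3 → D
V(21)+E(4): 25 → Z
N(13)+W(22): 35≡9 → J
L(11)+E(4): 15 → P
X(23)+W(22): 45≡19 → T
M(12)+E(4): 16 → Q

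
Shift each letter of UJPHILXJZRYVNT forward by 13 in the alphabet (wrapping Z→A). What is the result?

U(20): 20+13=33≡7 → H
J(9): 9+13=22 → W
P(15): 15+13=28≡2 → C
H(7): 7+13=20 → U
I(8): 8+13=21 → V
L(11): 11+13=24 → Y
X(23): 23+13=36≡10 → K
J(9): 9+13=22 → W
Z(25): 25+13=38≡12 → M
R(17): 17+13=30≡4 → E
Y(24): 24+13=37≡11 → L
V(21): 21+13=34≡8 → I
N(13): 13+13=26≡0 → A
T(19): 19+13=32≡6 → G

HWCUVYKWMELIAG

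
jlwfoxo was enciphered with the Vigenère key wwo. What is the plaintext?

npijsjs

Repeat the key across the ciphertext: wwowwow
j(9)−w(22): -13≡13 → n
l(11)−w(22): -11≡15 → p
w(22)−o(14): 8 → i
f(5)−w(22): -17≡9 → j
o(14)−w(22): -8≡18 → s
x(23)−o(14): 9 → j
o(14)−w(22): -8≡18 → s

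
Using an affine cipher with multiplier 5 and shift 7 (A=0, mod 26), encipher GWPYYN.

G(6): 5·6+7=37≡11 → L
W(22): 5·22+7=117≡13 → N
P(15): 5·15+7=82≡4 → E
Y(24): 5·24+7=127≡23 → X
Y(24): 5·24+7=127≡23 → X
N(13): 5·13+7=72≡20 → U

LNEXXU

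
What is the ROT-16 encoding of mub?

ckr

m(12): 12+16=28≡2 → c
u(20): 20+16=36≡10 → k
b(1): 1+16=17 → r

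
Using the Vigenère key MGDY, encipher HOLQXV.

Repeat the key across the message: MGDYMG
H(7)+M(12): 19 → T
O(14)+G(6): 20 → U
L(11)+D(3): 14 → O
Q(16)+Y(24): 40≡14 → O
X(23)+M(12): 35≡9 → J
V(21)+G(6): 27≡1 → B

TUOOJB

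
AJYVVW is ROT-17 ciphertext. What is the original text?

A(0): 0−17=-17≡9 → J
J(9): 9−17=-8≡18 → S
Y(24): 24−17=7 → H
V(21): 21−17=4 → E
V(21): 21−17=4 → E
W(22): 22−17=5 → F

JSHEEF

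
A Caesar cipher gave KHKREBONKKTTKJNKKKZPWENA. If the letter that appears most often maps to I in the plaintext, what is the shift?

The most frequent ciphertext letter is K (appears 8 times).
K is position 10; I is position 8.
Shift = 2.

2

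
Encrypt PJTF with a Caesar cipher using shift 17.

GAKW

P(15): 15+17=32≡6 → G
J(9): 9+17=26≡0 → A
T(19): 19+17=36≡10 → K
F(5): 5+17=22 → W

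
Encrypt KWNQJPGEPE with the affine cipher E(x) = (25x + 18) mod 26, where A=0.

IWFCJDMODO

K(10): 25·10+18=268≡8 → I
W(22): 25·22+18=568≡22 → W
N(13): 25·13+18=343≡5 → F
Q(16): 25·16+18=418≡2 → C
J(9): 25·9+18=243≡9 → J
P(15): 25·15+18=393≡3 → D
G(6): 25·6+18=168≡12 → M
E(4): 25·4+18=118≡14 → O
P(15): 25·15+18=393≡3 → D
E(4): 25·4+18=118≡14 → O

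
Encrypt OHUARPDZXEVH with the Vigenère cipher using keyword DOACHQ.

RVUCYFGNXGCX

Repeat the key across the message: DOACHQDOACHQ
O(14)+D(3): 17 → R
H(7)+O(14): 21 → V
U(20)+A(0): 20 → U
A(0)+C(2): 2 → C
R(17)+H(7): 24 → Y
P(15)+Q(16): 31≡5 → F
D(3)+D(3): 6 → G
Z(25)+O(14): 39≡13 → N
X(23)+A(0): 23 → X
E(4)+C(2): 6 → G
V(21)+H(7): 28≡2 → C
H(7)+Q(16): 23 → X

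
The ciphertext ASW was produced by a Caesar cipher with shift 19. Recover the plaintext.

HZD

A(0): 0−19=-19≡7 → H
S(18): 18−19=-1≡25 → Z
W(22): 22−19=3 → D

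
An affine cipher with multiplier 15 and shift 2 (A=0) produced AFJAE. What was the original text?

The inverse of 15 mod 26 is 7, since 15·7=105≡1. Apply D(y)=7·(y−2) mod 26:
A(0): 7·(0−2)=-14≡12 → M
F(5): 7·(5−2)=21 → V
J(9): 7·(9−2)=49≡23 → X
A(0): 7·(0−2)=-14≡12 → M
E(4): 7·(4−2)=14 → O

MVXMO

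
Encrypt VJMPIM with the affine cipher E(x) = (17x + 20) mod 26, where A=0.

NRQPAQ

V(21): 17·21+20=377≡13 → N
J(9): 17·9+20=173≡17 → R
M(12): 17·12+20=224≡16 → Q
P(15): 17·15+20=275≡15 → P
I(8): 17·8+20=156≡0 → A
M(12): 17·12+20=224≡16 → Q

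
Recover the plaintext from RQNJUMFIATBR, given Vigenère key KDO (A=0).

Repeat the key across the ciphertext: KDOKDOKDOKDO
R(17)−K(10): 7 → H
Q(16)−D(3): 13 → N
N(13)−O(14): -1≡25 → Z
J(9)−K(10): -1≡25 → Z
U(20)−D(3): 17 → R
M(12)−O(14): -2≡24 → Y
F(5)−K(10): -5≡21 → V
I(8)−D(3): 5 → F
A(0)−O(14): -14≡12 → M
T(19)−K(10): 9 → J
B(1)−D(3): -2≡24 → Y
R(17)−O(14): 3 → D

HNZZRYVFMJYD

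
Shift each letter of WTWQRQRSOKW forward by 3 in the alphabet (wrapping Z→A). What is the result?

W(22): 22+3=25 → Z
T(19): 19+3=22 → W
W(22): 22+3=25 → Z
Q(16): 16+3=19 → T
R(17): 17+3=20 → U
Q(16): 16+3=19 → T
R(17): 17+3=20 → U
S(18): 18+3=21 → V
O(14): 14+3=17 → R
K(10): 10+3=13 → N
W(22): 22+3=25 → Z

ZWZTUTUVRNZ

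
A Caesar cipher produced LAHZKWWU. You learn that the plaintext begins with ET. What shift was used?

From the crib: L(11)−E(4)=7, so the shift is 7.

7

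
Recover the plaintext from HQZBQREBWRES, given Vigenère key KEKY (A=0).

XMPDGNUDMNUU

Repeat the key across the ciphertext: KEKYKEKYKEKY
H(7)−K(10): -3≡23 → X
Q(16)−E(4): 12 → M
Z(25)−K(10): 15 → P
B(1)−Y(24): -23≡3 → D
Q(16)−K(10): 6 → G
R(17)−E(4): 13 → N
E(4)−K(10): -6≡20 → U
B(1)−Y(24): -23≡3 → D
W(22)−K(10): 12 → M
R(17)−E(4): 13 → N
E(4)−K(10): -6≡20 → U
S(18)−Y(24): -6≡20 → U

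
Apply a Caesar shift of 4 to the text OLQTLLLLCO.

O(14): 14+4=18 → S
L(11): 11+4=15 → P
Q(16): 16+4=20 → U
T(19): 19+4=23 → X
L(11): 11+4=15 → P
L(11): 11+4=15 → P
L(11): 11+4=15 → P
L(11): 11+4=15 → P
C(2): 2+4=6 → G
O(14): 14+4=18 → S

SPUXPPPPGS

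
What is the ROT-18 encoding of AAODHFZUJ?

A(0): 0+18=18 → S
A(0): 0+18=18 → S
O(14): 14+18=32≡6 → G
D(3): 3+18=21 → V
H(7): 7+18=25 → Z
F(5): 5+18=23 → X
Z(25): 25+18=43≡17 → R
U(20): 20+18=38≡12 → M
J(9): 9+18=27≡1 → B

SSGVZXRMB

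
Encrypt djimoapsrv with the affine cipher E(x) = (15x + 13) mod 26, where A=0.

d(3): 15·3+13=58≡6 → g
j(9): 15·9+13=148≡18 → s
i(8): 15·8+13=133≡3 → d
m(12): 15·12+13=193≡11 → l
o(14): 15·14+13=223≡15 → p
a(0): 15·0+13=13 → n
p(15): 15·15+13=238≡4 → e
s(18): 15·18+13=283≡23 → x
r(17): 15·17+13=268≡8 → i
v(21): 15·21+13=328≡16 → q

gsdlpnexiq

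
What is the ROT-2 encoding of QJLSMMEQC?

SLNUOOGSE

Q(16): 16+2=18 → S
J(9): 9+2=11 → L
L(11): 11+2=13 → N
S(18): 18+2=20 → U
M(12): 12+2=14 → O
M(12): 12+2=14 → O
E(4): 4+2=6 → G
Q(16): 16+2=18 → S
C(2): 2+2=4 → E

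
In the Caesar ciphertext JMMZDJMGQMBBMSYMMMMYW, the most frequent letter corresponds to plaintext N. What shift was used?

The most frequent ciphertext letter is M (appears 9 times).
M is position 12; N is position 13.
Shift = -1≡25.

25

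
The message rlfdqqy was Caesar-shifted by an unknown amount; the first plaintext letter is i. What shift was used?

9

From the crib: r(17)−i(8)=9, so the shift is 9.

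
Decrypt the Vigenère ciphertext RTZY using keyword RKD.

AJWH

Repeat the key across the ciphertext: RKDR
R(17)−R(17): 0 → A
T(19)−K(10): 9 → J
Z(25)−D(3): 22 → W
Y(24)−R(17): 7 → H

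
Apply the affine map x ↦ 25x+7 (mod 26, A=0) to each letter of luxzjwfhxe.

l(11): 25·11+7=282≡22 → w
u(20): 25·20+7=507≡13 → n
x(23): 25·23+7=582≡10 → k
z(25): 25·25+7=632≡8 → i
j(9): 25·9+7=232≡24 → y
w(22): 25·22+7=557≡11 → l
f(5): 25·5+7=132≡2 → c
h(7): 25·7+7=182≡0 → a
x(23): 25·23+7=582≡10 → k
e(4): 25·4+7=107≡3 → d

wnkiylcakd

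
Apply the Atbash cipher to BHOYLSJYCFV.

YSLBOHQBXUE

B(1) → Y(24)
H(7) → S(18)
O(14) → L(11)
Y(24) → B(1)
L(11) → O(14)
S(18) → H(7)
J(9) → Q(16)
Y(24) → B(1)
C(2) → X(23)
F(5) → U(20)
V(21) → E(4)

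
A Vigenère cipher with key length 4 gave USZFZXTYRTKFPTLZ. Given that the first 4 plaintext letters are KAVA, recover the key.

Subtract each crib letter from the matching ciphertext letter (mod 26):
U(20)−K(10)=10 → K
S(18)−A(0)=18 → S
Z(25)−V(21)=4 → E
F(5)−A(0)=5 → F

KSEF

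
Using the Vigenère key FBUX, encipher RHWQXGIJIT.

Repeat the key across the message: FBUXFBUXFB
R(17)+F(5): 22 → W
H(7)+B(1): 8 → I
W(22)+U(20): 42≡16 → Q
Q(16)+X(23): 39≡13 → N
X(23)+F(5): 28≡2 → C
G(6)+B(1): 7 → H
I(8)+U(20): 28≡2 → C
J(9)+X(23): 32≡6 → G
I(8)+F(5): 13 → N
T(19)+B(1): 20 → U

WIQNCHCGNU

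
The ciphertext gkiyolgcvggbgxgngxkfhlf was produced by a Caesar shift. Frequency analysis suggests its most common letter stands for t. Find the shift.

The most frequent ciphertext letter is g (appears 7 times).
g is position 6; t is position 19.
Shift = -13≡13.

13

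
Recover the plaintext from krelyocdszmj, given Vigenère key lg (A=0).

Repeat the key across the ciphertext: lglglglglglg
k(10)−l(11): -1≡25 → z
r(17)−g(6): 11 → l
e(4)−l(11): -7≡19 → t
l(11)−g(6): 5 → f
y(24)−l(11): 13 → n
o(14)−g(6): 8 → i
c(2)−l(11): -9≡17 → r
d(3)−g(6): -3≡23 → x
s(18)−l(11): 7 → h
z(25)−g(6): 19 → t
m(12)−l(11): 1 → b
j(9)−g(6): 3 → d

zltfnirxhtbd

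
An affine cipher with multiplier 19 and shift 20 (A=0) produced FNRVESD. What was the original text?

The inverse of 19 mod 26 is 11, since 19·11=209≡1. Apply D(y)=11·(y−20) mod 26:
F(5): 11·(5−20)=-165≡17 → R
N(13): 11·(13−20)=-77≡1 → B
R(17): 11·(17−20)=-33≡19 → T
V(21): 11·(21−20)=11 → L
E(4): 11·(4−20)=-176≡6 → G
S(18): 11·(18−20)=-22≡4 → E
D(3): 11·(3−20)=-187≡21 → V

RBTLGEV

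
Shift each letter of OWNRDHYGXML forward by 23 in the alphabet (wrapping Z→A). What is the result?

O(14): 14+23=37≡11 → L
W(22): 22+23=45≡19 → T
N(13): 13+23=36≡10 → K
R(17): 17+23=40≡14 → O
D(3): 3+23=26≡0 → A
H(7): 7+23=30≡4 → E
Y(24): 24+23=47≡21 → V
G(6): 6+23=29≡3 → D
X(23): 23+23=46≡20 → U
M(12): 12+23=35≡9 → J
L(11): 11+23=34≡8 → I

LTKOAEVDUJI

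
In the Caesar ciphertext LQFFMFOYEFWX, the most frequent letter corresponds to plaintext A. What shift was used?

The most frequent ciphertext letter is F (appears 4 times).
F is position 5; A is position 0.
Shift = 5.

5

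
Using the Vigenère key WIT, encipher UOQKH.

QWJGP

Repeat the key across the message: WITWI
U(20)+W(22): 42≡16 → Q
O(14)+I(8): 22 → W
Q(16)+T(19): 35≡9 → J
K(10)+W(22): 32≡6 → G
H(7)+I(8): 15 → P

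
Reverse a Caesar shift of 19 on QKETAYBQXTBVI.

Q(16): 16−19=-3≡23 → X
K(10): 10−19=-9≡17 → R
E(4): 4−19=-15≡11 → L
T(19): 19−19=0 → A
A(0): 0−19=-19≡7 → H
Y(24): 24−19=5 → F
B(1): 1−19=-18≡8 → I
Q(16): 16−19=-3≡23 → X
X(23): 23−19=4 → E
T(19): 19−19=0 → A
B(1): 1−19=-18≡8 → I
V(21): 21−19=2 → C
I(8): 8−19=-11≡15 → P

XRLAHFIXEAICP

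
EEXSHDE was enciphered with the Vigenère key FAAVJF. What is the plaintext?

Repeat the key across the ciphertext: FAAVJFF
E(4)−F(5): -1≡25 → Z
E(4)−A(0): 4 → E
X(23)−A(0): 23 → X
S(18)−V(21): -3≡23 → X
H(7)−J(9): -2≡24 → Y
D(3)−F(5): -2≡24 → Y
E(4)−F(5): -1≡25 → Z

ZEXXYYZ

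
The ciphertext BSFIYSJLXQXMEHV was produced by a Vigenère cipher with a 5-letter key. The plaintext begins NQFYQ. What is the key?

Subtract each crib letter from the matching ciphertext letter (mod 26):
B(1)−N(13)=-12≡14 → O
S(18)−Q(16)=2 → C
F(5)−F(5)=0 → A
I(8)−Y(24)=-16≡10 → K
Y(24)−Q(16)=8 → I

OCAKI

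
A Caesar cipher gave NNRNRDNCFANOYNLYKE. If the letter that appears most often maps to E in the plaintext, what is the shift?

The most frequent ciphertext letter is N (appears 6 times).
N is position 13; E is position 4.
Shift = 9.

9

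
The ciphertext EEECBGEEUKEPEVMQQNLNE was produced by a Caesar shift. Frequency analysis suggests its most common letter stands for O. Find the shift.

The most frequent ciphertext letter is E (appears 8 times).
E is position 4; O is position 14.
Shift = -10≡16.

16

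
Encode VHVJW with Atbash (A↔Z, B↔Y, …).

V(21) → E(4)
H(7) → S(18)
V(21) → E(4)
J(9) → Q(16)
W(22) → D(3)

ESEQD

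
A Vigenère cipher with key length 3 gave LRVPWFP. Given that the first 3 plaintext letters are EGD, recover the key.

HLS

Subtract each crib letter from the matching ciphertext letter (mod 26):
L(11)−E(4)=7 → H
R(17)−G(6)=11 → L
V(21)−D(3)=18 → S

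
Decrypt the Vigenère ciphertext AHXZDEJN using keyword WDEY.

EETBHBFP

Repeat the key across the ciphertext: WDEYWDEY
A(0)−W(22): -22≡4 → E
H(7)−D(3): 4 → E
X(23)−E(4): 19 → T
Z(25)−Y(24): 1 → B
D(3)−W(22): -19≡7 → H
E(4)−D(3): 1 → B
J(9)−E(4): 5 → F
N(13)−Y(24): -11≡15 → P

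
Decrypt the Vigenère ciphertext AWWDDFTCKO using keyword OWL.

MALPHUFGZA

Repeat the key across the ciphertext: OWLOWLOWLO
A(0)−O(14): -14≡12 → M
W(22)−W(22): 0 → A
W(22)−L(11): 11 → L
D(3)−O(14): -11≡15 → P
D(3)−W(22): -19≡7 → H
F(5)−L(11): -6≡20 → U
T(19)−O(14): 5 → F
C(2)−W(22): -20≡6 → G
K(10)−L(11): -1≡25 → Z
O(14)−O(14): 0 → A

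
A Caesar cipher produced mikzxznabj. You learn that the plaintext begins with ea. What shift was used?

8

From the crib: m(12)−e(4)=8, so the shift is 8.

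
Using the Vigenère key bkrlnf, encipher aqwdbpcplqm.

Repeat the key across the message: bkrlnfbkrln
a(0)+b(1): 1 → b
q(16)+k(10): 26≡0 → a
w(22)+r(17): 39≡13 → n
d(3)+l(11): 14 → o
b(1)+n(13): 14 → o
p(15)+f(5): 20 → u
c(2)+b(1): 3 → d
p(15)+k(10): 25 → z
l(11)+r(17): 28≡2 → c
q(16)+l(11): 27≡1 → b
m(12)+n(13): 25 → z

banooudzcbz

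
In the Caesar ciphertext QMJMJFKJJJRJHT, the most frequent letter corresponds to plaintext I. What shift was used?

1

The most frequent ciphertext letter is J (appears 6 times).
J is position 9; I is position 8.
Shift = 1.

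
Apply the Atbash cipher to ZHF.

ASU

Z(25) → A(0)
H(7) → S(18)
F(5) → U(20)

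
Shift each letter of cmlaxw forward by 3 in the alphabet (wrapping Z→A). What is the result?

fpodaz

c(2): 2+3=5 → f
m(12): 12+3=15 → p
l(11): 11+3=14 → o
a(0): 0+3=3 → d
x(23): 23+3=26≡0 → a
w(22): 22+3=25 → z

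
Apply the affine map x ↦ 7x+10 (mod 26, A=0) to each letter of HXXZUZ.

HPPDUD

H(7): 7·7+10=59≡7 → H
X(23): 7·23+10=171≡15 → P
X(23): 7·23+10=171≡15 → P
Z(25): 7·25+10=185≡3 → D
U(20): 7·20+10=150≡20 → U
Z(25): 7·25+10=185≡3 → D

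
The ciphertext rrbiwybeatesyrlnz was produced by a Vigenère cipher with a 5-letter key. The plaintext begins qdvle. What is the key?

Subtract each crib letter from the matching ciphertext letter (mod 26):
r(17)−q(16)=1 → b
r(17)−d(3)=14 → o
b(1)−v(21)=-20≡6 → g
i(8)−l(11)=-3≡23 → x
w(22)−e(4)=18 → s

bogxs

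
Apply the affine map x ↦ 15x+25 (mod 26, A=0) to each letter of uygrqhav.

u(20): 15·20+25=325≡13 → n
y(24): 15·24+25=385≡21 → v
g(6): 15·6+25=115≡11 → l
r(17): 15·17+25=280≡20 → u
q(16): 15·16+25=265≡5 → f
h(7): 15·7+25=130≡0 → a
a(0): 15·0+25=25 → z
v(21): 15·21+25=340≡2 → c

nvlufazc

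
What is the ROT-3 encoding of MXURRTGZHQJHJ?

PAXUUWJCKTMKM

M(12): 12+3=15 → P
X(23): 23+3=26≡0 → A
U(20): 20+3=23 → X
R(17): 17+3=20 → U
R(17): 17+3=20 → U
T(19): 19+3=22 → W
G(6): 6+3=9 → J
Z(25): 25+3=28≡2 → C
H(7): 7+3=10 → K
Q(16): 16+3=19 → T
J(9): 9+3=12 → M
H(7): 7+3=10 → K
J(9): 9+3=12 → M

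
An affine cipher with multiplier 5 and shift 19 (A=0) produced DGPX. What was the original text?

CNUG

The inverse of 5 mod 26 is 21, since 5·21=105≡1. Apply D(y)=21·(y−19) mod 26:
D(3): 21·(3−19)=-336≡2 → C
G(6): 21·(6−19)=-273≡13 → N
P(15): 21·(15−19)=-84≡20 → U
X(23): 21·(23−19)=84≡6 → G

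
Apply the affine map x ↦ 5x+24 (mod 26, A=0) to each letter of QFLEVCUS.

AXBSZIUK

Q(16): 5·16+24=104≡0 → A
F(5): 5·5+24=49≡23 → X
L(11): 5·11+24=79≡1 → B
E(4): 5·4+24=44≡18 → S
V(21): 5·21+24=129≡25 → Z
C(2): 5·2+24=34≡8 → I
U(20): 5·20+24=124≡20 → U
S(18): 5·18+24=114≡10 → K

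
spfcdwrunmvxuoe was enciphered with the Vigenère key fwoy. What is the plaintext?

ntreyadwiqhzpsq

Repeat the key across the ciphertext: fwoyfwoyfwoyfwo
s(18)−f(5): 13 → n
p(15)−w(22): -7≡19 → t
f(5)−o(14): -9≡17 → r
c(2)−y(24): -22≡4 → e
d(3)−f(5): -2≡24 → y
w(22)−w(22): 0 → a
r(17)−o(14): 3 → d
u(20)−y(24): -4≡22 → w
n(13)−f(5): 8 → i
m(12)−w(22): -10≡16 → q
v(21)−o(14): 7 → h
x(23)−y(24): -1≡25 → z
u(20)−f(5): 15 → p
o(14)−w(22): -8≡18 → s
e(4)−o(14): -10≡16 → q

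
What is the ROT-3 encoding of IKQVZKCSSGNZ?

LNTYCNFVVJQC

I(8): 8+3=11 → L
K(10): 10+3=13 → N
Q(16): 16+3=19 → T
V(21): 21+3=24 → Y
Z(25): 25+3=28≡2 → C
K(10): 10+3=13 → N
C(2): 2+3=5 → F
S(18): 18+3=21 → V
S(18): 18+3=21 → V
G(6): 6+3=9 → J
N(13): 13+3=16 → Q
Z(25): 25+3=28≡2 → C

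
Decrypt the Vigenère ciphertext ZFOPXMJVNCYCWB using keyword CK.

XVMFVCHLLSWSUR

Repeat the key across the ciphertext: CKCKCKCKCKCKCK
Z(25)−C(2): 23 → X
F(5)−K(10): -5≡21 → V
O(14)−C(2): 12 → M
P(15)−K(10): 5 → F
X(23)−C(2): 21 → V
M(12)−K(10): 2 → C
J(9)−C(2): 7 → H
V(21)−K(10): 11 → L
N(13)−C(2): 11 → L
C(2)−K(10): -8≡18 → S
Y(24)−C(2): 22 → W
C(2)−K(10): -8≡18 → S
W(22)−C(2): 20 → U
B(1)−K(10): -9≡17 → R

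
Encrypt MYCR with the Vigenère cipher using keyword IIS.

Repeat the key across the message: IISI
M(12)+I(8): 20 → U
Y(24)+I(8): 32≡6 → G
C(2)+S(18): 20 → U
R(17)+I(8): 25 → Z

UGUZ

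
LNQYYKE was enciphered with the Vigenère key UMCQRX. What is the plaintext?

RBOIHNK

Repeat the key across the ciphertext: UMCQRXU
L(11)−U(20): -9≡17 → R
N(13)−M(12): 1 → B
Q(16)−C(2): 14 → O
Y(24)−Q(16): 8 → I
Y(24)−R(17): 7 → H
K(10)−X(23): -13≡13 → N
E(4)−U(20): -16≡10 → K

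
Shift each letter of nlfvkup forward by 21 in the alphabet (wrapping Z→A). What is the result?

n(13): 13+21=34≡8 → i
l(11): 11+21=32≡6 → g
f(5): 5+21=26≡0 → a
v(21): 21+21=42≡16 → q
k(10): 10+21=31≡5 → f
u(20): 20+21=41≡15 → p
p(15): 15+21=36≡10 → k

igaqfpk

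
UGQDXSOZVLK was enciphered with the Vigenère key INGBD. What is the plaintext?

Repeat the key across the ciphertext: INGBDINGBDI
U(20)−I(8): 12 → M
G(6)−N(13): -7≡19 → T
Q(16)−G(6): 10 → K
D(3)−B(1): 2 → C
X(23)−D(3): 20 → U
S(18)−I(8): 10 → K
O(14)−N(13): 1 → B
Z(25)−G(6): 19 → T
V(21)−B(1): 20 → U
L(11)−D(3): 8 → I
K(10)−I(8): 2 → C

MTKCUKBTUIC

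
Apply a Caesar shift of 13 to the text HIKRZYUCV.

H(7): 7+13=20 → U
I(8): 8+13=21 → V
K(10): 10+13=23 → X
R(17): 17+13=30≡4 → E
Z(25): 25+13=38≡12 → M
Y(24): 24+13=37≡11 → L
U(20): 20+13=33≡7 → H
C(2): 2+13=15 → P
V(21): 21+13=34≡8 → I

UVXEMLHPI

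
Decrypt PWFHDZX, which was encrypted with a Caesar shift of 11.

P(15): 15−11=4 → E
W(22): 22−11=11 → L
F(5): 5−11=-6≡20 → U
H(7): 7−11=-4≡22 → W
D(3): 3−11=-8≡18 → S
Z(25): 25−11=14 → O
X(23): 23−11=12 → M

ELUWSOM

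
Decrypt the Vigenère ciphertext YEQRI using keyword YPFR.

APLAK

Repeat the key across the ciphertext: YPFRY
Y(24)−Y(24): 0 → A
E(4)−P(15): -11≡15 → P
Q(16)−F(5): 11 → L
R(17)−R(17): 0 → A
I(8)−Y(24): -16≡10 → K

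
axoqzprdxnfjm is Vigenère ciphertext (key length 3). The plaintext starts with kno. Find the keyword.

Subtract each crib letter from the matching ciphertext letter (mod 26):
a(0)−k(10)=-10≡16 → q
x(23)−n(13)=10 → k
o(14)−o(14)=0 → a

qka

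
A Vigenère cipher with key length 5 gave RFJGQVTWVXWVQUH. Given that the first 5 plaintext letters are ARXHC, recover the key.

Subtract each crib letter from the matching ciphertext letter (mod 26):
R(17)−A(0)=17 → R
F(5)−R(17)=-12≡14 → O
J(9)−X(23)=-14≡12 → M
G(6)−H(7)=-1≡25 → Z
Q(16)−C(2)=14 → O

ROMZO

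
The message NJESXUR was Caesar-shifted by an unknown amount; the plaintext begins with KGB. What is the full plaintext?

KGBPURO

From the crib: N(13)−K(10)=3, so the shift is 3.
Subtract 3 from each ciphertext letter:
N(13): 13−3=10 → K
J(9): 9−3=6 → G
E(4): 4−3=1 → B
S(18): 18−3=15 → P
X(23): 23−3=20 → U
U(20): 20−3=17 → R
R(17): 17−3=14 → O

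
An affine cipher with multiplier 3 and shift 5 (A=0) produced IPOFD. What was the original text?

BMDAI

The inverse of 3 mod 26 is 9, since 3·9=27≡1. Apply D(y)=9·(y−5) mod 26:
I(8): 9·(8−5)=27≡1 → B
P(15): 9·(15−5)=90≡12 → M
O(14): 9·(14−5)=81≡3 → D
F(5): 9·(5−5)=0 → A
D(3): 9·(3−5)=-18≡8 → I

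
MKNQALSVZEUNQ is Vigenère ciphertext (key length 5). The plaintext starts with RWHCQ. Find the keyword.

VOGOK

Subtract each crib letter from the matching ciphertext letter (mod 26):
M(12)−R(17)=-5≡21 → V
K(10)−W(22)=-12≡14 → O
N(13)−H(7)=6 → G
Q(16)−C(2)=14 → O
A(0)−Q(16)=-16≡10 → K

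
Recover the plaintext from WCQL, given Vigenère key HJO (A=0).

PTCE

Repeat the key across the ciphertext: HJOH
W(22)−H(7): 15 → P
C(2)−J(9): -7≡19 → T
Q(16)−O(14): 2 → C
L(11)−H(7): 4 → E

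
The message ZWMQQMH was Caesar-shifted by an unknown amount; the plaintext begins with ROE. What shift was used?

8

From the crib: Z(25)−R(17)=8, so the shift is 8.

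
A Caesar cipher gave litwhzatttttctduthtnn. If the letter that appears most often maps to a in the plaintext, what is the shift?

The most frequent ciphertext letter is t (appears 9 times).
t is position 19; a is position 0.
Shift = 19.

19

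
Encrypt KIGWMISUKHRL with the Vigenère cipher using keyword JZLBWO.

THRXIWBTVINZ

Repeat the key across the message: JZLBWOJZLBWO
K(10)+J(9): 19 → T
I(8)+Z(25): 33≡7 → H
G(6)+L(11): 17 → R
W(22)+B(1): 23 → X
M(12)+W(22): 34≡8 → I
I(8)+O(14): 22 → W
S(18)+J(9): 27≡1 → B
U(20)+Z(25): 45≡19 → T
K(10)+L(11): 21 → V
H(7)+B(1): 8 → I
R(17)+W(22): 39≡13 → N
L(11)+O(14): 25 → Z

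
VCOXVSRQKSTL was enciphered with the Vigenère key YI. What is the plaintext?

XUQPXKTIMKVD

Repeat the key across the ciphertext: YIYIYIYIYIYI
V(21)−Y(24): -3≡23 → X
C(2)−I(8): -6≡20 → U
O(14)−Y(24): -10≡16 → Q
X(23)−I(8): 15 → P
V(21)−Y(24): -3≡23 → X
S(18)−I(8): 10 → K
R(17)−Y(24): -7≡19 → T
Q(16)−I(8): 8 → I
K(10)−Y(24): -14≡12 → M
S(18)−I(8): 10 → K
T(19)−Y(24): -5≡21 → V
L(11)−I(8): 3 → D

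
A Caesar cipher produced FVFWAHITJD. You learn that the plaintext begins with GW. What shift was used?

From the crib: F(5)−G(6)=-1≡25, so the shift is 25.

25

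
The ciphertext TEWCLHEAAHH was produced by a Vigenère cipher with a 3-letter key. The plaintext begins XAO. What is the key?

Subtract each crib letter from the matching ciphertext letter (mod 26):
T(19)−X(23)=-4≡22 → W
E(4)−A(0)=4 → E
W(22)−O(14)=8 → I

WEI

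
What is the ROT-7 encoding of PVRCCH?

WCYJJO

P(15): 15+7=22 → W
V(21): 21+7=28≡2 → C
R(17): 17+7=24 → Y
C(2): 2+7=9 → J
C(2): 2+7=9 → J
H(7): 7+7=14 → O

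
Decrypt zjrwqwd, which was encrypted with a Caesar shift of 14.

lvdicip

z(25): 25−14=11 → l
j(9): 9−14=-5≡21 → v
r(17): 17−14=3 → d
w(22): 22−14=8 → i
q(16): 16−14=2 → c
w(22): 22−14=8 → i
d(3): 3−14=-11≡15 → p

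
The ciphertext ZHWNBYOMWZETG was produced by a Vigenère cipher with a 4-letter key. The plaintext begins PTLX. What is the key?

KOLQ

Subtract each crib letter from the matching ciphertext letter (mod 26):
Z(25)−P(15)=10 → K
H(7)−T(19)=-12≡14 → O
W(22)−L(11)=11 → L
N(13)−X(23)=-10≡16 → Q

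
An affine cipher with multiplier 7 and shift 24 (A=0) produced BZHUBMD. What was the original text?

TPFSTCX

The inverse of 7 mod 26 is 15, since 7·15=105≡1. Apply D(y)=15·(y−24) mod 26:
B(1): 15·(1−24)=-345≡19 → T
Z(25): 15·(25−24)=15 → P
H(7): 15·(7−24)=-255≡5 → F
U(20): 15·(20−24)=-60≡18 → S
B(1): 15·(1−24)=-345≡19 → T
M(12): 15·(12−24)=-180≡2 → C
D(3): 15·(3−24)=-315≡23 → X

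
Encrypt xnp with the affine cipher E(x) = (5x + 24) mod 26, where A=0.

jlv

x(23): 5·23+24=139≡9 → j
n(13): 5·13+24=89≡11 → l
p(15): 5·15+24=99≡21 → v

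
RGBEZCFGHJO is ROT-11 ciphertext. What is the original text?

GVQTORUVWYD

R(17): 17−11=6 → G
G(6): 6−11=-5≡21 → V
B(1): 1−11=-10≡16 → Q
E(4): 4−11=-7≡19 → T
Z(25): 25−11=14 → O
C(2): 2−11=-9≡17 → R
F(5): 5−11=-6≡20 → U
G(6): 6−11=-5≡21 → V
H(7): 7−11=-4≡22 → W
J(9): 9−11=-2≡24 → Y
O(14): 14−11=3 → D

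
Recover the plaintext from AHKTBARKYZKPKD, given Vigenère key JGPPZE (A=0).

Repeat the key across the ciphertext: JGPPZEJGPPZEJG
A(0)−J(9): -9≡17 → R
H(7)−G(6): 1 → B
K(10)−P(15): -5≡21 → V
T(19)−P(15): 4 → E
B(1)−Z(25): -24≡2 → C
A(0)−E(4): -4≡22 → W
R(17)−J(9): 8 → I
K(10)−G(6): 4 → E
Y(24)−P(15): 9 → J
Z(25)−P(15): 10 → K
K(10)−Z(25): -15≡11 → L
P(15)−E(4): 11 → L
K(10)−J(9): 1 → B
D(3)−G(6): -3≡23 → X

RBVECWIEJKLLBX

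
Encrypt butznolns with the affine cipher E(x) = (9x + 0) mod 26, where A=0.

jyprnwvng

b(1): 9·1+0=9 → j
u(20): 9·20+0=180≡24 → y
t(19): 9·19+0=171≡15 → p
z(25): 9·25+0=225≡17 → r
n(13): 9·13+0=117≡13 → n
o(14): 9·14+0=126≡22 → w
l(11): 9·11+0=99≡21 → v
n(13): 9·13+0=117≡13 → n
s(18): 9·18+0=162≡6 → g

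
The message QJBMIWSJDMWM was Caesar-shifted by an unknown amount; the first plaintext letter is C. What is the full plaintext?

From the crib: Q(16)−C(2)=14, so the shift is 14.
Subtract 14 from each ciphertext letter:
Q(16): 16−14=2 → C
J(9): 9−14=-5≡21 → V
B(1): 1−14=-13≡13 → N
M(12): 12−14=-2≡24 → Y
I(8): 8−14=-6≡20 → U
W(22): 22−14=8 → I
S(18): 18−14=4 → E
J(9): 9−14=-5≡21 → V
D(3): 3−14=-11≡15 → P
M(12): 12−14=-2≡24 → Y
W(22): 22−14=8 → I
M(12): 12−14=-2≡24 → Y

CVNYUIEVPYIY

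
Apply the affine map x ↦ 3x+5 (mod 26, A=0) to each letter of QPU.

Q(16): 3·16+5=53≡1 → B
P(15): 3·15+5=50≡24 → Y
U(20): 3·20+5=65≡13 → N

BYN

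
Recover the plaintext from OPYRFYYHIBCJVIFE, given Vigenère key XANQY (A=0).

Repeat the key across the ciphertext: XANQYXANQYXANQYX
O(14)−X(23): -9≡17 → R
P(15)−A(0): 15 → P
Y(24)−N(13): 11 → L
R(17)−Q(16): 1 → B
F(5)−Y(24): -19≡7 → H
Y(24)−X(23): 1 → B
Y(24)−A(0): 24 → Y
H(7)−N(13): -6≡20 → U
I(8)−Q(16): -8≡18 → S
B(1)−Y(24): -23≡3 → D
C(2)−X(23): -21≡5 → F
J(9)−A(0): 9 → J
V(21)−N(13): 8 → I
I(8)−Q(16): -8≡18 → S
F(5)−Y(24): -19≡7 → H
E(4)−X(23): -19≡7 → H

RPLBHBYUSDFJISHH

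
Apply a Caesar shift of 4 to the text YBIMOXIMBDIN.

CFMQSBMQFHMR

Y(24): 24+4=28≡2 → C
B(1): 1+4=5 → F
I(8): 8+4=12 → M
M(12): 12+4=16 → Q
O(14): 14+4=18 → S
X(23): 23+4=27≡1 → B
I(8): 8+4=12 → M
M(12): 12+4=16 → Q
B(1): 1+4=5 → F
D(3): 3+4=7 → H
I(8): 8+4=12 → M
N(13): 13+4=17 → R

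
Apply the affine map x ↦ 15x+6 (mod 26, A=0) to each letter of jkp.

j(9): 15·9+6=141≡11 → l
k(10): 15·10+6=156≡0 → a
p(15): 15·15+6=231≡23 → x

lax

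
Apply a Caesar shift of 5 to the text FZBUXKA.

KEGZCPF

F(5): 5+5=10 → K
Z(25): 25+5=30≡4 → E
B(1): 1+5=6 → G
U(20): 20+5=25 → Z
X(23): 23+5=28≡2 → C
K(10): 10+5=15 → P
A(0): 0+5=5 → F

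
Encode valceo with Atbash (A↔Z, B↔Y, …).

v(21) → e(4)
a(0) → z(25)
l(11) → o(14)
c(2) → x(23)
e(4) → v(21)
o(14) → l(11)

ezoxvl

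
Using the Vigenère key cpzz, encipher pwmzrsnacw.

rllythmzel

Repeat the key across the message: cpzzcpzzcp
p(15)+c(2): 17 → r
w(22)+p(15): 37≡11 → l
m(12)+z(25): 37≡11 → l
z(25)+z(25): 50≡24 → y
r(17)+c(2): 19 → t
s(18)+p(15): 33≡7 → h
n(13)+z(25): 38≡12 → m
a(0)+z(25): 25 → z
c(2)+c(2): 4 → e
w(22)+p(15): 37≡11 → l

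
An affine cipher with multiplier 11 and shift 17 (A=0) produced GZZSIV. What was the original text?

ZWWTLY

The inverse of 11 mod 26 is 19, since 11·19=209≡1. Apply D(y)=19·(y−17) mod 26:
G(6): 19·(6−17)=-209≡25 → Z
Z(25): 19·(25−17)=152≡22 → W
Z(25): 19·(25−17)=152≡22 → W
S(18): 19·(18−17)=19 → T
I(8): 19·(8−17)=-171≡11 → L
V(21): 19·(21−17)=76≡24 → Y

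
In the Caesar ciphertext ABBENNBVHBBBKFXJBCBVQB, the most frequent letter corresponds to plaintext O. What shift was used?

The most frequent ciphertext letter is B (appears 9 times).
B is position 1; O is position 14.
Shift = -13≡13.

13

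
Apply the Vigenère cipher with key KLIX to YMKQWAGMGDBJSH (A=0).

IXSNGLOJQOJGCS

Repeat the key across the message: KLIXKLIXKLIXKL
Y(24)+K(10): 34≡8 → I
M(12)+L(11): 23 → X
K(10)+I(8): 18 → S
Q(16)+X(23): 39≡13 → N
W(22)+K(10): 32≡6 → G
A(0)+L(11): 11 → L
G(6)+I(8): 14 → O
M(12)+X(23): 35≡9 → J
G(6)+K(10): 16 → Q
D(3)+L(11): 14 → O
B(1)+I(8): 9 → J
J(9)+X(23): 32≡6 → G
S(18)+K(10): 28≡2 → C
H(7)+L(11): 18 → S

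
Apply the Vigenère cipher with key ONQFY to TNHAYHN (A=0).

HAXFWVA

Repeat the key across the message: ONQFYON
T(19)+O(14): 33≡7 → H
N(13)+N(13): 26≡0 → A
H(7)+Q(16): 23 → X
A(0)+F(5): 5 → F
Y(24)+Y(24): 48≡22 → W
H(7)+O(14): 21 → V
N(13)+N(13): 26≡0 → A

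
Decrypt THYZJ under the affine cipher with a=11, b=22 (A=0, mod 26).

The inverse of 11 mod 26 is 19, since 11·19=209≡1. Apply D(y)=19·(y−22) mod 26:
T(19): 19·(19−22)=-57≡21 → V
H(7): 19·(7−22)=-285≡1 → B
Y(24): 19·(24−22)=38≡12 → M
Z(25): 19·(25−22)=57≡5 → F
J(9): 19·(9−22)=-247≡13 → N

VBMFN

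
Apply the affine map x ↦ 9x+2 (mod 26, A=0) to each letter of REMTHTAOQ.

R(17): 9·17+2=155≡25 → Z
E(4): 9·4+2=38≡12 → M
M(12): 9·12+2=110≡6 → G
T(19): 9·19+2=173≡17 → R
H(7): 9·7+2=65≡13 → N
T(19): 9·19+2=173≡17 → R
A(0): 9·0+2=2 → C
O(14): 9·14+2=128≡24 → Y
Q(16): 9·16+2=146≡16 → Q

ZMGRNRCYQ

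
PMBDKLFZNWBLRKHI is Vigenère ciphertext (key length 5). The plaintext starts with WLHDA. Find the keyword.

Subtract each crib letter from the matching ciphertext letter (mod 26):
P(15)−W(22)=-7≡19 → T
M(12)−L(11)=1 → B
B(1)−H(7)=-6≡20 → U
D(3)−D(3)=0 → A
K(10)−A(0)=10 → K

TBUAK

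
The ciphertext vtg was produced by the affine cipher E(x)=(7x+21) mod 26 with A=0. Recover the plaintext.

awj

The inverse of 7 mod 26 is 15, since 7·15=105≡1. Apply D(y)=15·(y−21) mod 26:
v(21): 15·(21−21)=0 → a
t(19): 15·(19−21)=-30≡22 → w
g(6): 15·(6−21)=-225≡9 → j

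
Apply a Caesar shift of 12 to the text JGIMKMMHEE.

VSUYWYYTQQ

J(9): 9+12=21 → V
G(6): 6+12=18 → S
I(8): 8+12=20 → U
M(12): 12+12=24 → Y
K(10): 10+12=22 → W
M(12): 12+12=24 → Y
M(12): 12+12=24 → Y
H(7): 7+12=19 → T
E(4): 4+12=16 → Q
E(4): 4+12=16 → Q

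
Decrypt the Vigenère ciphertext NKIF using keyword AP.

NVIQ

Repeat the key across the ciphertext: APAP
N(13)−A(0): 13 → N
K(10)−P(15): -5≡21 → V
I(8)−A(0): 8 → I
F(5)−P(15): -10≡16 → Q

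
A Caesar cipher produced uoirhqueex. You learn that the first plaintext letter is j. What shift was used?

11

From the crib: u(20)−j(9)=11, so the shift is 11.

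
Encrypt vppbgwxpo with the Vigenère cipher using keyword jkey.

Repeat the key across the message: jkeyjkeyj
v(21)+j(9): 30≡4 → e
p(15)+k(10): 25 → z
p(15)+e(4): 19 → t
b(1)+y(24): 25 → z
g(6)+j(9): 15 → p
w(22)+k(10): 32≡6 → g
x(23)+e(4): 27≡1 → b
p(15)+y(24): 39≡13 → n
o(14)+j(9): 23 → x

eztzpgbnx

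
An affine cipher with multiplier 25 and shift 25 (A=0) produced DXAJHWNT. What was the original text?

The inverse of 25 mod 26 is 25, since 25·25=625≡1. Apply D(y)=25·(y−25) mod 26:
D(3): 25·(3−25)=-550≡22 → W
X(23): 25·(23−25)=-50≡2 → C
A(0): 25·(0−25)=-625≡25 → Z
J(9): 25·(9−25)=-400≡16 → Q
H(7): 25·(7−25)=-450≡18 → S
W(22): 25·(22−25)=-75≡3 → D
N(13): 25·(13−25)=-300≡12 → M
T(19): 25·(19−25)=-150≡6 → G

WCZQSDMG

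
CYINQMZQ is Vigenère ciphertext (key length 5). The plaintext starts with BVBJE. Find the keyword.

BDHEM

Subtract each crib letter from the matching ciphertext letter (mod 26):
C(2)−B(1)=1 → B
Y(24)−V(21)=3 → D
I(8)−B(1)=7 → H
N(13)−J(9)=4 → E
Q(16)−E(4)=12 → M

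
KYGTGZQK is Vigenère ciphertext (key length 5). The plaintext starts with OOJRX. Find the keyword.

Subtract each crib letter from the matching ciphertext letter (mod 26):
K(10)−O(14)=-4≡22 → W
Y(24)−O(14)=10 → K
G(6)−J(9)=-3≡23 → X
T(19)−R(17)=2 → C
G(6)−X(23)=-17≡9 → J

WKXCJ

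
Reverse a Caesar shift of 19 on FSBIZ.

F(5): 5−19=-14≡12 → M
S(18): 18−19=-1≡25 → Z
B(1): 1−19=-18≡8 → I
I(8): 8−19=-11≡15 → P
Z(25): 25−19=6 → G

MZIPG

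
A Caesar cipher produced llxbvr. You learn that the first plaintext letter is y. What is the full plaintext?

From the crib: l(11)−y(24)=-13≡13, so the shift is 13.
Subtract 13 from each ciphertext letter:
l(11): 11−13=-2≡24 → y
l(11): 11−13=-2≡24 → y
x(23): 23−13=10 → k
b(1): 1−13=-12≡14 → o
v(21): 21−13=8 → i
r(17): 17−13=4 → e

yykoie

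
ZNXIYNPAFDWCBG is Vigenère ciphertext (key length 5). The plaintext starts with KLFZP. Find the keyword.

Subtract each crib letter from the matching ciphertext letter (mod 26):
Z(25)−K(10)=15 → P
N(13)−L(11)=2 → C
X(23)−F(5)=18 → S
I(8)−Z(25)=-17≡9 → J
Y(24)−P(15)=9 → J

PCSJJ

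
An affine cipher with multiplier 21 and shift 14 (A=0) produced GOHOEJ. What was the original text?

MARACB

The inverse of 21 mod 26 is 5, since 21·5=105≡1. Apply D(y)=5·(y−14) mod 26:
G(6): 5·(6−14)=-40≡12 → M
O(14): 5·(14−14)=0 → A
H(7): 5·(7−14)=-35≡17 → R
O(14): 5·(14−14)=0 → A
E(4): 5·(4−14)=-50≡2 → C
J(9): 5·(9−14)=-25≡1 → B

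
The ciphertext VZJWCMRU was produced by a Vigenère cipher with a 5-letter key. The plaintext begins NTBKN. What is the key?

Subtract each crib letter from the matching ciphertext letter (mod 26):
V(21)−N(13)=8 → I
Z(25)−T(19)=6 → G
J(9)−B(1)=8 → I
W(22)−K(10)=12 → M
C(2)−N(13)=-11≡15 → P

IGIMP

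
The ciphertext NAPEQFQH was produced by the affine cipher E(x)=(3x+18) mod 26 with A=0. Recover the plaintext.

HUZEINIF

The inverse of 3 mod 26 is 9, since 3·9=27≡1. Apply D(y)=9·(y−18) mod 26:
N(13): 9·(13−18)=-45≡7 → H
A(0): 9·(0−18)=-162≡20 → U
P(15): 9·(15−18)=-27≡25 → Z
E(4): 9·(4−18)=-126≡4 → E
Q(16): 9·(16−18)=-18≡8 → I
F(5): 9·(5−18)=-117≡13 → N
Q(16): 9·(16−18)=-18≡8 → I
H(7): 9·(7−18)=-99≡5 → F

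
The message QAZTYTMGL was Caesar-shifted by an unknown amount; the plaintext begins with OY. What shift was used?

From the crib: Q(16)−O(14)=2, so the shift is 2.

2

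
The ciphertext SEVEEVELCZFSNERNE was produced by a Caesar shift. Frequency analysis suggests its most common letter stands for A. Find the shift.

The most frequent ciphertext letter is E (appears 6 times).
E is position 4; A is position 0.
Shift = 4.

4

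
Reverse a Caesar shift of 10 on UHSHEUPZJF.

KXIXUKFPZV

U(20): 20−10=10 → K
H(7): 7−10=-3≡23 → X
S(18): 18−10=8 → I
H(7): 7−10=-3≡23 → X
E(4): 4−10=-6≡20 → U
U(20): 20−10=10 → K
P(15): 15−10=5 → F
Z(25): 25−10=15 → P
J(9): 9−10=-1≡25 → Z
F(5): 5−10=-5≡21 → V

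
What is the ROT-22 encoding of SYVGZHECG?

S(18): 18+22=40≡14 → O
Y(24): 24+22=46≡20 → U
V(21): 21+22=43≡17 → R
G(6): 6+22=28≡2 → C
Z(25): 25+22=47≡21 → V
H(7): 7+22=29≡3 → D
E(4): 4+22=26≡0 → A
C(2): 2+22=24 → Y
G(6): 6+22=28≡2 → C

OURCVDAYC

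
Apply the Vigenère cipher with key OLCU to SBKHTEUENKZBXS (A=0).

Repeat the key across the message: OLCUOLCUOLCUOL
S(18)+O(14): 32≡6 → G
B(1)+L(11): 12 → M
K(10)+C(2): 12 → M
H(7)+U(20): 27≡1 → B
T(19)+O(14): 33≡7 → H
E(4)+L(11): 15 → P
U(20)+C(2): 22 → W
E(4)+U(20): 24 → Y
N(13)+O(14): 27≡1 → B
K(10)+L(11): 21 → V
Z(25)+C(2): 27≡1 → B
B(1)+U(20): 21 → V
X(23)+O(14): 37≡11 → L
S(18)+L(11): 29≡3 → D

GMMBHPWYBVBVLD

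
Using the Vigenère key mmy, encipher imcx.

uyaj

Repeat the key across the message: mmym
i(8)+m(12): 20 → u
m(12)+m(12): 24 → y
c(2)+y(24): 26≡0 → a
x(23)+m(12): 35≡9 → j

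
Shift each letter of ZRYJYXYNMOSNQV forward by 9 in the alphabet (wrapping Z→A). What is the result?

Z(25): 25+9=34≡8 → I
R(17): 17+9=26≡0 → A
Y(24): 24+9=33≡7 → H
J(9): 9+9=18 → S
Y(24): 24+9=33≡7 → H
X(23): 23+9=32≡6 → G
Y(24): 24+9=33≡7 → H
N(13): 13+9=22 → W
M(12): 12+9=21 → V
O(14): 14+9=23 → X
S(18): 18+9=27≡1 → B
N(13): 13+9=22 → W
Q(16): 16+9=25 → Z
V(21): 21+9=30≡4 → E

IAHSHGHWVXBWZE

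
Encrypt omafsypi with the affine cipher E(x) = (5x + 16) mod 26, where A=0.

iyqpcgne

o(14): 5·14+16=86≡8 → i
m(12): 5·12+16=76≡24 → y
a(0): 5·0+16=16 → q
f(5): 5·5+16=41≡15 → p
s(18): 5·18+16=106≡2 → c
y(24): 5·24+16=136≡6 → g
p(15): 5·15+16=91≡13 → n
i(8): 5·8+16=56≡4 → e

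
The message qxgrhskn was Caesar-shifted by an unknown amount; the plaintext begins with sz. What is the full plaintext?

szitjump

From the crib: q(16)−s(18)=-2≡24, so the shift is 24.
Subtract 24 from each ciphertext letter:
q(16): 16−24=-8≡18 → s
x(23): 23−24=-1≡25 → z
g(6): 6−24=-18≡8 → i
r(17): 17−24=-7≡19 → t
h(7): 7−24=-17≡9 → j
s(18): 18−24=-6≡20 → u
k(10): 10−24=-14≡12 → m
n(13): 13−24=-11≡15 → p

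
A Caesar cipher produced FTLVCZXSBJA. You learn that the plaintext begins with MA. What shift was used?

19

From the crib: F(5)−M(12)=-7≡19, so the shift is 19.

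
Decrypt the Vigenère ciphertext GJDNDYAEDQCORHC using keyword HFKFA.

ZETIDRVUYQVJHCC

Repeat the key across the ciphertext: HFKFAHFKFAHFKFA
G(6)−H(7): -1≡25 → Z
J(9)−F(5): 4 → E
D(3)−K(10): -7≡19 → T
N(13)−F(5): 8 → I
D(3)−A(0): 3 → D
Y(24)−H(7): 17 → R
A(0)−F(5): -5≡21 → V
E(4)−K(10): -6≡20 → U
D(3)−F(5): -2≡24 → Y
Q(16)−A(0): 16 → Q
C(2)−H(7): -5≡21 → V
O(14)−F(5): 9 → J
R(17)−K(10): 7 → H
H(7)−F(5): 2 → C
C(2)−A(0): 2 → C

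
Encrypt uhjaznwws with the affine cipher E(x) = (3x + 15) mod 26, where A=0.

u(20): 3·20+15=75≡23 → x
h(7): 3·7+15=36≡10 → k
j(9): 3·9+15=42≡16 → q
a(0): 3·0+15=15 → p
z(25): 3·25+15=90≡12 → m
n(13): 3·13+15=54≡2 → c
w(22): 3·22+15=81≡3 → d
w(22): 3·22+15=81≡3 → d
s(18): 3·18+15=69≡17 → r

xkqpmcddr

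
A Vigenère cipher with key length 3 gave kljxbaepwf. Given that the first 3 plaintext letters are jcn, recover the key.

Subtract each crib letter from the matching ciphertext letter (mod 26):
k(10)−j(9)=1 → b
l(11)−c(2)=9 → j
j(9)−n(13)=-4≡22 → w

bjw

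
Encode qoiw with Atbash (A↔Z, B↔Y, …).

jlrd

q(16) → j(9)
o(14) → l(11)
i(8) → r(17)
w(22) → d(3)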